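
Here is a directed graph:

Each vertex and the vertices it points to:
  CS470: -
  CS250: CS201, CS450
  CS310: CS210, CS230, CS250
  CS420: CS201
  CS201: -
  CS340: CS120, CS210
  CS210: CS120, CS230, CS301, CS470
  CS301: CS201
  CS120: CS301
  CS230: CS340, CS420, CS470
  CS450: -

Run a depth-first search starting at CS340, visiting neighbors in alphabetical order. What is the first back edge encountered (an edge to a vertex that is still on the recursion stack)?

CS230->CS340

DFS from CS340 (visiting neighbors in alphabetical order); mark gray on enter, black on exit:
CS340 gray
  CS120 gray
    CS301 gray
      CS201 gray
      CS201 black
    CS301 black
  CS120 black
  CS210 gray
    CS210→CS120: CS120 black — skip
    CS230 gray
      CS230→CS340: CS340 is gray → back edge
First back edge: CS230 → CS340.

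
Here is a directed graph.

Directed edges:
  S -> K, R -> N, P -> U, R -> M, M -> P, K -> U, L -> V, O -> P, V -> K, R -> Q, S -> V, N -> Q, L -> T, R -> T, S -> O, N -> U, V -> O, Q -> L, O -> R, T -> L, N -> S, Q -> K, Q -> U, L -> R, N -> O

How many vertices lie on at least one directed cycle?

A vertex is on a directed cycle iff it belongs to a strongly connected component of size ≥ 2 (or has a self-loop).
The vertices on cycles are {L, N, O, Q, R, S, T, V} — 8 in total.

8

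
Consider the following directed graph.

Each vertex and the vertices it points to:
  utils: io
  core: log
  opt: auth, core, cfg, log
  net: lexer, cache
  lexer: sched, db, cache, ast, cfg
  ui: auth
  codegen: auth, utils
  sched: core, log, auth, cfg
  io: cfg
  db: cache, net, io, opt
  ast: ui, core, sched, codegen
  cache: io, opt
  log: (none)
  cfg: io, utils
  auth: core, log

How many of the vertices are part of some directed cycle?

6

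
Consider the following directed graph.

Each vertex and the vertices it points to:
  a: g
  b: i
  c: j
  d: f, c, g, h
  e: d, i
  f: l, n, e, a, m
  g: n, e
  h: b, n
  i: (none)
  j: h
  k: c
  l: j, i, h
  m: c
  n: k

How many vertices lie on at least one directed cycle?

10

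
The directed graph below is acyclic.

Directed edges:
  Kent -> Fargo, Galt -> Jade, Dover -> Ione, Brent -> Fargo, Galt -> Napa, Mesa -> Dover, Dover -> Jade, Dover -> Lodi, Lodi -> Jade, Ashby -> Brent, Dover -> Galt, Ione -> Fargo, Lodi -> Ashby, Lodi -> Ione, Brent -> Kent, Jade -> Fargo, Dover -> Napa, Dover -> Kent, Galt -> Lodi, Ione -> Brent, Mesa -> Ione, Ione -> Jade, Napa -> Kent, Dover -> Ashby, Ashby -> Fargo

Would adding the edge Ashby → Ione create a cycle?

No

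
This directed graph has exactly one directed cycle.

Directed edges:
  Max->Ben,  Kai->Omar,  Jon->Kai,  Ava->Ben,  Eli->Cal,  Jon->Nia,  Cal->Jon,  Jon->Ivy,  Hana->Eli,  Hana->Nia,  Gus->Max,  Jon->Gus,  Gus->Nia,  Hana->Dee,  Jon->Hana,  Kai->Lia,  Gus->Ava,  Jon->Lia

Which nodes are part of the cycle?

Cal, Eli, Jon, Hana

DFS with gray/black marking from Jon:
Jon gray
  Kai gray
    Lia gray
    Lia black
    Omar gray
    Omar black
  Kai black
  Gus gray
    Nia gray
    Nia black
    Max gray
      Ben gray
      Ben black
    Max black
    Ava gray
      Ava→Ben: Ben black — skip
    Ava black
  Gus black
  Jon→Lia: Lia black — skip
  Hana gray
    Hana→Nia: Nia black — skip
    Eli gray
      Cal gray
        Cal→Jon: Jon is gray → back edge
Back edge closes the cycle Jon → Hana → Eli → Cal → Jon; its vertices are {Cal, Eli, Jon, Hana}.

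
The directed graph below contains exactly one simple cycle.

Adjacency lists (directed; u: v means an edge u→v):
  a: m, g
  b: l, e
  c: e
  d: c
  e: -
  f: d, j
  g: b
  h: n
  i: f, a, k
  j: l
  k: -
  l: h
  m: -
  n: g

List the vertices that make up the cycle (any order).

DFS with gray/black marking from g:
g gray
  b gray
    l gray
      h gray
        n gray
          n→g: g is gray → back edge
Back edge closes the cycle g → b → l → h → n → g; its vertices are {b, g, h, l, n}.

b, g, h, l, n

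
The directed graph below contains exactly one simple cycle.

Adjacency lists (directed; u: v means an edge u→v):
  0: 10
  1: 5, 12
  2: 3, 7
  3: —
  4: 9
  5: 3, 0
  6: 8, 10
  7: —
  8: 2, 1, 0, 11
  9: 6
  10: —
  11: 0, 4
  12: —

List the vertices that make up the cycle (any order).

DFS with gray/black marking from 8:
8 gray
  2 gray
    3 gray
    3 black
    7 gray
    7 black
  2 black
  1 gray
    5 gray
      5→3: 3 black — skip
      0 gray
        10 gray
        10 black
      0 black
    5 black
    12 gray
    12 black
  1 black
  8→0: 0 black — skip
  11 gray
    11→0: 0 black — skip
    4 gray
      9 gray
        6 gray
          6→8: 8 is gray → back edge
Back edge closes the cycle 8 → 11 → 4 → 9 → 6 → 8; its vertices are {4, 6, 8, 9, 11}.

4, 6, 8, 9, 11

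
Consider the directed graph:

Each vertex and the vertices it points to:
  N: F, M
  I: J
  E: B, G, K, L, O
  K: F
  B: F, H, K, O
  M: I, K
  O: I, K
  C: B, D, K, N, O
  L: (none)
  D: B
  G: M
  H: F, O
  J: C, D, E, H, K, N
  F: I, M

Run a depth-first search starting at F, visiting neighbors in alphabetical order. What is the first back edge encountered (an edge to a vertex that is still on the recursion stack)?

B->F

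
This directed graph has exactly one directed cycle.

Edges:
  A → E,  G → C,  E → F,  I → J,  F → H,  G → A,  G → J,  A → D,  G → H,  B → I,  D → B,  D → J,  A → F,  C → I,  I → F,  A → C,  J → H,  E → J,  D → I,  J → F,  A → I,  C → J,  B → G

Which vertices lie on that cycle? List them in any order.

A, B, D, G

DFS with gray/black marking from G:
G gray
  H gray
  H black
  J gray
    J→H: H black — skip
    F gray
      F→H: H black — skip
    F black
  J black
  A gray
    E gray
      E→J: J black — skip
      E→F: F black — skip
    E black
    I gray
      I→J: J black — skip
      I→F: F black — skip
    I black
    D gray
      D→J: J black — skip
      B gray
        B→I: I black — skip
        B→G: G is gray → back edge
Back edge closes the cycle G → A → D → B → G; its vertices are {A, B, D, G}.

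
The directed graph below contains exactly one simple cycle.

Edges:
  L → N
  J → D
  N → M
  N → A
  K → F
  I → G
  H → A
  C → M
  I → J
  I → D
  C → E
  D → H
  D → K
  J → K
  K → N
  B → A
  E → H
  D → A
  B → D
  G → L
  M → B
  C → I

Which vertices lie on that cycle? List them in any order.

B, D, K, M, N

DFS with gray/black marking from M:
M gray
  B gray
    D gray
      H gray
        A gray
        A black
      H black
      K gray
        N gray
          N→M: M is gray → back edge
Back edge closes the cycle M → B → D → K → N → M; its vertices are {B, D, K, M, N}.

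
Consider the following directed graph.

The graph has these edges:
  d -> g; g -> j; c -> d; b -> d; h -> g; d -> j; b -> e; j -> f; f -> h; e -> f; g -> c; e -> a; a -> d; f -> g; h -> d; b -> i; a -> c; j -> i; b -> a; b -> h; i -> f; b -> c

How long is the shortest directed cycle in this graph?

3

For each vertex v, BFS finds the shortest path from v back to v.
The shortest such closed walk is f → g → j → f, length 3.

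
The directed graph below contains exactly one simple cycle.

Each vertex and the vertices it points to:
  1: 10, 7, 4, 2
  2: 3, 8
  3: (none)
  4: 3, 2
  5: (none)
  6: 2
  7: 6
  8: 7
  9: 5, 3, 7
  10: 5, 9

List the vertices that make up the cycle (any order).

2, 6, 7, 8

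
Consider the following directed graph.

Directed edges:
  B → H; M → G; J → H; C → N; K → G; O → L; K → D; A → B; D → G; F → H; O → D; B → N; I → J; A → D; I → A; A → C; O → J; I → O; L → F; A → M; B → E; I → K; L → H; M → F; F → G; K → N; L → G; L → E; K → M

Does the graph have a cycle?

DFS with white/gray/black marking, starting from D:
D gray
  G gray
  G black
D black
F gray
  F→G: G black — skip
  H gray
  H black
F black
I gray
  A gray
    C gray
      N gray
      N black
    C black
    A→D: D black — skip
    B gray
      B→N: N black — skip
      B→H: H black — skip
      E gray
      E black
    B black
    M gray
      M→G: G black — skip
      M→F: F black — skip
    M black
  A black
  J gray
    J→H: H black — skip
  J black
  O gray
    L gray
      L→E: E black — skip
      L→H: H black — skip
      L→F: F black — skip
      L→G: G black — skip
    L black
    O→J: J black — skip
    O→D: D black — skip
  O black
  K gray
    K→N: N black — skip
    K→D: D black — skip
    K→G: G black — skip
    K→M: M black — skip
  K black
I black
Every edge goes to a white or black vertex — no back edge, so the graph is acyclic.

No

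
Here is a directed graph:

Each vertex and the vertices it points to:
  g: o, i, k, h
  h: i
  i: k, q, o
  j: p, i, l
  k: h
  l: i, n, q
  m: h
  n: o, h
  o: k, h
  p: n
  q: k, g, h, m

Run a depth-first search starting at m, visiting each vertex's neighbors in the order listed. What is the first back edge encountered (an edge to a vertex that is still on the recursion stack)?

DFS from m (visiting each vertex's neighbors in the order listed); mark gray on enter, black on exit:
m gray
  h gray
    i gray
      k gray
        k→h: h is gray → back edge
First back edge: k → h.

k→h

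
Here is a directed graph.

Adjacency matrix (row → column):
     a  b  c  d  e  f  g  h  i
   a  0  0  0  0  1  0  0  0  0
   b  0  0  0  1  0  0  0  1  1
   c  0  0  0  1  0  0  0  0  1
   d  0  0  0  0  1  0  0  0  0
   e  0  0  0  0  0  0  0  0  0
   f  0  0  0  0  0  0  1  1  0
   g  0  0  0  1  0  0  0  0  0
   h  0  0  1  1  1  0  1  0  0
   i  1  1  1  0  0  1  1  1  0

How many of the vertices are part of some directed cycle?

5

A vertex is on a directed cycle iff it belongs to a strongly connected component of size ≥ 2 (or has a self-loop).
The vertices on cycles are {b, c, f, h, i} — 5 in total.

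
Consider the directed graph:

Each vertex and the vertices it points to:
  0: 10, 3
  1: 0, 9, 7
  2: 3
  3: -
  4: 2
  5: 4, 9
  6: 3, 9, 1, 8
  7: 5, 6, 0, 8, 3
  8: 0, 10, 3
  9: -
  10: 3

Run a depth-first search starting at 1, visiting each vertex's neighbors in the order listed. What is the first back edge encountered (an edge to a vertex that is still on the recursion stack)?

6->1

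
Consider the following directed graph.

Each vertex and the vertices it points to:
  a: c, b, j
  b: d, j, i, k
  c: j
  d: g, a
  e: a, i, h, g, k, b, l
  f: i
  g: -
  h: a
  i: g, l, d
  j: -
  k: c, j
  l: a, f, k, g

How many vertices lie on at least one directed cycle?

6

A vertex is on a directed cycle iff it belongs to a strongly connected component of size ≥ 2 (or has a self-loop).
The vertices on cycles are {a, b, d, f, i, l} — 6 in total.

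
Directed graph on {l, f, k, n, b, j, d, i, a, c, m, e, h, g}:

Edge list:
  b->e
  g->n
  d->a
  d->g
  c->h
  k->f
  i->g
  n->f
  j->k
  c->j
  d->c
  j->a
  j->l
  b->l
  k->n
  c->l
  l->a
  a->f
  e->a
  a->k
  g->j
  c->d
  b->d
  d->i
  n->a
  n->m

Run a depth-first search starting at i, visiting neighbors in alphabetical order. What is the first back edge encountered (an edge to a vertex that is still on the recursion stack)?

n→a

DFS from i (visiting neighbors in alphabetical order); mark gray on enter, black on exit:
i gray
  g gray
    j gray
      a gray
        f gray
        f black
        k gray
          k→f: f black — skip
          n gray
            n→a: a is gray → back edge
First back edge: n → a.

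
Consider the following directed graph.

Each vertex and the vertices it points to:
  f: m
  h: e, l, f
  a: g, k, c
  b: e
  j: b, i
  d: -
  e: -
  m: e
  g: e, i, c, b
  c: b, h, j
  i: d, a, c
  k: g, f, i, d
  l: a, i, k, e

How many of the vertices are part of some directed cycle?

8

A vertex is on a directed cycle iff it belongs to a strongly connected component of size ≥ 2 (or has a self-loop).
The vertices on cycles are {a, c, g, h, i, j, k, l} — 8 in total.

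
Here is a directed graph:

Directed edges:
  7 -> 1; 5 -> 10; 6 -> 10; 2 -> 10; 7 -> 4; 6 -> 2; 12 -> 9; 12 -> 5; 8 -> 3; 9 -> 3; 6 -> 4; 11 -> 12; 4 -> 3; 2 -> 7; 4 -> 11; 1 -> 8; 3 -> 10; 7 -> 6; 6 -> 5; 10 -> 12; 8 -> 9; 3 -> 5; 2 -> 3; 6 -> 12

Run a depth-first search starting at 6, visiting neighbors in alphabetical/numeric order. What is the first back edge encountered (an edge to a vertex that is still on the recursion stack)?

12→5

DFS from 6 (visiting neighbors in alphabetical/numeric order); mark gray on enter, black on exit:
6 gray
  2 gray
    3 gray
      5 gray
        10 gray
          12 gray
            12→5: 5 is gray → back edge
First back edge: 12 → 5.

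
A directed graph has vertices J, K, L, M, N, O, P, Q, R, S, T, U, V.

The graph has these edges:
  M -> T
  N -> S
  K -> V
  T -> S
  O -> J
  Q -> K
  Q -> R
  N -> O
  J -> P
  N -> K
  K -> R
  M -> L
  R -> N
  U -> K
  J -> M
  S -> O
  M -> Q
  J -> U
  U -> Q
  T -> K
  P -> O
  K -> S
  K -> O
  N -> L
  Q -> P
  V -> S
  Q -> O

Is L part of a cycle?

No

L lies on a cycle iff there is a path from L back to itself.
Exploring from L, it never reaches itself; equivalently, its strongly connected component is a singleton.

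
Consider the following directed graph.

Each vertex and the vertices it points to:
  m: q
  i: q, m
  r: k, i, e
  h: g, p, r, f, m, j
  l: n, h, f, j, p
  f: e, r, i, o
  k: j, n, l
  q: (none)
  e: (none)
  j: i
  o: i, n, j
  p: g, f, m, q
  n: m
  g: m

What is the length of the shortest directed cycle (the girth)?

4

For each vertex v, BFS finds the shortest path from v back to v.
The shortest such closed walk is k → l → f → r → k, length 4.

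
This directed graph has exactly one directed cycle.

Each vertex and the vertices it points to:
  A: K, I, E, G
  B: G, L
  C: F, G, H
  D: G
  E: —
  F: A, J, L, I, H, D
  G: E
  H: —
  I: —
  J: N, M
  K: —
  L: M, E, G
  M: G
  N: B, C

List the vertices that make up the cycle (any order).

DFS with gray/black marking from N:
N gray
  B gray
    G gray
      E gray
      E black
    G black
    L gray
      M gray
        M→G: G black — skip
      M black
      L→E: E black — skip
      L→G: G black — skip
    L black
  B black
  C gray
    F gray
      A gray
        K gray
        K black
        I gray
        I black
        A→E: E black — skip
        A→G: G black — skip
      A black
      J gray
        J→N: N is gray → back edge
Back edge closes the cycle N → C → F → J → N; its vertices are {C, F, J, N}.

C, F, J, N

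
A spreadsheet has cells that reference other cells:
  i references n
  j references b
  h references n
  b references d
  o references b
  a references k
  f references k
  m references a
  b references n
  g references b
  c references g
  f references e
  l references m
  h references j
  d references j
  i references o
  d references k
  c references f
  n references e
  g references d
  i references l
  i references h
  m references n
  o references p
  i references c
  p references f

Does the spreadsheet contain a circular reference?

DFS with white/gray/black marking, starting from a:
a gray
  k gray
  k black
a black
b gray
  d gray
    j gray
      j→b: b is gray → back edge
Back edge found, so a cycle exists: b → d → j → b.

Yes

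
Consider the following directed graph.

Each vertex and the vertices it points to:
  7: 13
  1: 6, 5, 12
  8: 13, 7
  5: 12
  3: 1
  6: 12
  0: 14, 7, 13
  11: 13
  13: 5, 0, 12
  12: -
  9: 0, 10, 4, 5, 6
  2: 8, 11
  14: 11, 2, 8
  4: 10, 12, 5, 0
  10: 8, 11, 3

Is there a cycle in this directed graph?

DFS with white/gray/black marking, starting from 5:
5 gray
  12 gray
  12 black
5 black
7 gray
  13 gray
    13→5: 5 black — skip
    0 gray
      14 gray
        11 gray
          11→13: 13 is gray → back edge
Back edge found, so a cycle exists: 13 → 0 → 14 → 11 → 13.

Yes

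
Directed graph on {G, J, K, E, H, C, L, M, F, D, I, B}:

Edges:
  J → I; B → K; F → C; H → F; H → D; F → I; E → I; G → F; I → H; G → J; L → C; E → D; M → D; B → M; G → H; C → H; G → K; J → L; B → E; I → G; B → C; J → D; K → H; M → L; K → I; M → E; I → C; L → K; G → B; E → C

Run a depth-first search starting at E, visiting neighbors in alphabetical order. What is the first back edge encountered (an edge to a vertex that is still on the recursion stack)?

F→C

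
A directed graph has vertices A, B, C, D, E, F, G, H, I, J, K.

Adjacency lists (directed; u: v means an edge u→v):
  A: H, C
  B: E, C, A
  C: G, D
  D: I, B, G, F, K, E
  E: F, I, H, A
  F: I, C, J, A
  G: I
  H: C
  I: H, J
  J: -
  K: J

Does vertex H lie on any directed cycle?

Yes

H is on a cycle iff H can reach itself via ≥1 edge.
H → C → G → I → H — yes.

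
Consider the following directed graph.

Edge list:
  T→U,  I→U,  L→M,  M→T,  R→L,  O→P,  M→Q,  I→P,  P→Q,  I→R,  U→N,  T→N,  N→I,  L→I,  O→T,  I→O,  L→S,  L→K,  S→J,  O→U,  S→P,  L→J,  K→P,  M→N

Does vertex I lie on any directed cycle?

I is on a cycle iff I can reach itself via ≥1 edge.
I → R → L → I — yes.

Yes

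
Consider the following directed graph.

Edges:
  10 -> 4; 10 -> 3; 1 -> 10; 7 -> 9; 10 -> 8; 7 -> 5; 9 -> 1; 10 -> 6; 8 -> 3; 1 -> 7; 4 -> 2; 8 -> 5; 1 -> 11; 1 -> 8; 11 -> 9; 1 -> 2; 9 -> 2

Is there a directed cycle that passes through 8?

No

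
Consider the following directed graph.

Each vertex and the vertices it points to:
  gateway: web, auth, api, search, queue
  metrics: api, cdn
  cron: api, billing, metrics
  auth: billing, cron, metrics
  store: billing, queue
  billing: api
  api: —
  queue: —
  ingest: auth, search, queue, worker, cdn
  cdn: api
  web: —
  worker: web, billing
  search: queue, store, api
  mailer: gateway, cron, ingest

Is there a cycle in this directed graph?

DFS with white/gray/black marking, starting from ingest:
ingest gray
  auth gray
    billing gray
      api gray
      api black
    billing black
    cron gray
      cron→api: api black — skip
      cron→billing: billing black — skip
      metrics gray
        metrics→api: api black — skip
        cdn gray
          cdn→api: api black — skip
        cdn black
      metrics black
    cron black
    auth→metrics: metrics black — skip
  auth black
  search gray
    queue gray
    queue black
    store gray
      store→billing: billing black — skip
      store→queue: queue black — skip
    store black
    search→api: api black — skip
  search black
  ingest→queue: queue black — skip
  worker gray
    web gray
    web black
    worker→billing: billing black — skip
  worker black
  ingest→cdn: cdn black — skip
ingest black
gateway gray
  gateway→web: web black — skip
  gateway→auth: auth black — skip
  gateway→api: api black — skip
  gateway→search: search black — skip
  gateway→queue: queue black — skip
gateway black
mailer gray
  mailer→gateway: gateway black — skip
  mailer→cron: cron black — skip
  mailer→ingest: ingest black — skip
mailer black
Every edge goes to a white or black vertex — no back edge, so the graph is acyclic.

No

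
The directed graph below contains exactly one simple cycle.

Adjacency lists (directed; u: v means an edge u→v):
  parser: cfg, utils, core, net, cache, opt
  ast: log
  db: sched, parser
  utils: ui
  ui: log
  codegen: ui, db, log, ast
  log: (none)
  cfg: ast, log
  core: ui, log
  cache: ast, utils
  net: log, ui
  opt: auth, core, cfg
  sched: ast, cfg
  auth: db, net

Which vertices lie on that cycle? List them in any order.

DFS with gray/black marking from db:
db gray
  sched gray
    ast gray
      log gray
      log black
    ast black
    cfg gray
      cfg→ast: ast black — skip
      cfg→log: log black — skip
    cfg black
  sched black
  parser gray
    parser→cfg: cfg black — skip
    utils gray
      ui gray
        ui→log: log black — skip
      ui black
    utils black
    core gray
      core→ui: ui black — skip
      core→log: log black — skip
    core black
    net gray
      net→log: log black — skip
      net→ui: ui black — skip
    net black
    cache gray
      cache→ast: ast black — skip
      cache→utils: utils black — skip
    cache black
    opt gray
      auth gray
        auth→db: db is gray → back edge
Back edge closes the cycle db → parser → opt → auth → db; its vertices are {db, opt, auth, parser}.

db, opt, auth, parser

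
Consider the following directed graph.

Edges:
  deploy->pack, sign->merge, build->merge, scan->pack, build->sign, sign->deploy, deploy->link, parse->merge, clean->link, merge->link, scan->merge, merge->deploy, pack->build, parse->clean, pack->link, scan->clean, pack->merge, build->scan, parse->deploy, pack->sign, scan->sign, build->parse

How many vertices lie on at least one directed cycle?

A vertex is on a directed cycle iff it belongs to a strongly connected component of size ≥ 2 (or has a self-loop).
The vertices on cycles are {pack, scan, sign, build, merge, parse, deploy} — 7 in total.

7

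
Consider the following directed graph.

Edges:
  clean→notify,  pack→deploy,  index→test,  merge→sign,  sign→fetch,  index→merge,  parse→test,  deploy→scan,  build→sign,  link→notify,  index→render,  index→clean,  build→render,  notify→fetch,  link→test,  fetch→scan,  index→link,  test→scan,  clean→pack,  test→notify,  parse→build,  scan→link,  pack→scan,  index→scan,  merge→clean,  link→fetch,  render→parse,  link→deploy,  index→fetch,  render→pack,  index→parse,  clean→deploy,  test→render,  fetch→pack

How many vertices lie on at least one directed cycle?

A vertex is on a directed cycle iff it belongs to a strongly connected component of size ≥ 2 (or has a self-loop).
The vertices on cycles are {link, pack, scan, sign, test, build, fetch, parse, deploy, notify, render} — 11 in total.

11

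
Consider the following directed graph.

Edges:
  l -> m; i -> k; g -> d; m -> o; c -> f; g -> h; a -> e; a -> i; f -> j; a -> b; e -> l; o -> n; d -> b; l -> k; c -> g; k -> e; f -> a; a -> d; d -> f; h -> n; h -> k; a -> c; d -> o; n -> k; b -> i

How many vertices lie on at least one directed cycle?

A vertex is on a directed cycle iff it belongs to a strongly connected component of size ≥ 2 (or has a self-loop).
The vertices on cycles are {a, c, d, e, f, g, k, l, m, n, o} — 11 in total.

11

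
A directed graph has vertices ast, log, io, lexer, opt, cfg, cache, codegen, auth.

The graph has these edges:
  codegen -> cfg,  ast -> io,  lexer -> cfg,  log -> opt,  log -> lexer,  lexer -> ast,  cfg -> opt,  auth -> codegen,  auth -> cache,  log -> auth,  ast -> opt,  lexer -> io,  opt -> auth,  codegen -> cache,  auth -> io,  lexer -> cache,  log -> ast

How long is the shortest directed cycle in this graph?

For each vertex v, BFS finds the shortest path from v back to v.
The shortest such closed walk is auth → codegen → cfg → opt → auth, length 4.

4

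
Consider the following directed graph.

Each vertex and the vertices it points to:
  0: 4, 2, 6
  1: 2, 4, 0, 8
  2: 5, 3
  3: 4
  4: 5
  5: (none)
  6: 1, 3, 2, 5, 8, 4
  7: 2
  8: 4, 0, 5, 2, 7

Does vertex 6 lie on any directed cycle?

6 is on a cycle iff 6 can reach itself via ≥1 edge.
6 → 1 → 0 → 6 — yes.

Yes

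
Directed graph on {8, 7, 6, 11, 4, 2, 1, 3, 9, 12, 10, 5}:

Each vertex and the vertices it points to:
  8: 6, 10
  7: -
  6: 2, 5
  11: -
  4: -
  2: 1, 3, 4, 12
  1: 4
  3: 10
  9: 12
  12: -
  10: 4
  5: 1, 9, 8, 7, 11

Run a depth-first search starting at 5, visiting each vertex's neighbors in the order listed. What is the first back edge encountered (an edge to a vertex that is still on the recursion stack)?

DFS from 5 (visiting each vertex's neighbors in the order listed); mark gray on enter, black on exit:
5 gray
  1 gray
    4 gray
    4 black
  1 black
  9 gray
    12 gray
    12 black
  9 black
  8 gray
    6 gray
      2 gray
        2→1: 1 black — skip
        3 gray
          10 gray
            10→4: 4 black — skip
          10 black
        3 black
        2→4: 4 black — skip
        2→12: 12 black — skip
      2 black
      6→5: 5 is gray → back edge
First back edge: 6 → 5.

6→5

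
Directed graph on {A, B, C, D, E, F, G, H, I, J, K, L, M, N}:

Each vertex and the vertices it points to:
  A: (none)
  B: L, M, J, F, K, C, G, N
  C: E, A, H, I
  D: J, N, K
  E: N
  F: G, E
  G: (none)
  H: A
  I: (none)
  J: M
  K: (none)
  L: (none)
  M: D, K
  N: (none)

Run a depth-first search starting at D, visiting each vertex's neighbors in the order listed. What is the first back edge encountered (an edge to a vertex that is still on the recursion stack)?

M→D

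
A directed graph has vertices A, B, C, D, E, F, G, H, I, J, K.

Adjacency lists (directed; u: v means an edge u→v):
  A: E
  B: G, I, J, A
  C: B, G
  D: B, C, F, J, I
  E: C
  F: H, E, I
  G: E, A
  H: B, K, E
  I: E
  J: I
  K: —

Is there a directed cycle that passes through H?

No

H lies on a cycle iff there is a path from H back to itself.
Exploring from H, it never reaches itself; equivalently, its strongly connected component is a singleton.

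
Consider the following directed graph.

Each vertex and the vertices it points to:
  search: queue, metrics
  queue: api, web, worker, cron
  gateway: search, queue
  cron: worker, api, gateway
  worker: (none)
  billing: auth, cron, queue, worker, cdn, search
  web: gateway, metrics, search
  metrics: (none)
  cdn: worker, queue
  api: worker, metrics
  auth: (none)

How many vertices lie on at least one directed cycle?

A vertex is on a directed cycle iff it belongs to a strongly connected component of size ≥ 2 (or has a self-loop).
The vertices on cycles are {web, cron, queue, search, gateway} — 5 in total.

5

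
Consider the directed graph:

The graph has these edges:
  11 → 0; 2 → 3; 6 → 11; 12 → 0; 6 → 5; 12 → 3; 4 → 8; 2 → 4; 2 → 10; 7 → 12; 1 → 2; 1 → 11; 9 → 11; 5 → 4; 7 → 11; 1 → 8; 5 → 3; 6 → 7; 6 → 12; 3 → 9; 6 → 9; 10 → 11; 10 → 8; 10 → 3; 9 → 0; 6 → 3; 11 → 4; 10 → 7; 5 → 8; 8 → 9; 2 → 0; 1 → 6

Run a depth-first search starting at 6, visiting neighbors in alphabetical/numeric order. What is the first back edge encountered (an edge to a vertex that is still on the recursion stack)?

DFS from 6 (visiting neighbors in alphabetical/numeric order); mark gray on enter, black on exit:
6 gray
  3 gray
    9 gray
      0 gray
      0 black
      11 gray
        11→0: 0 black — skip
        4 gray
          8 gray
            8→9: 9 is gray → back edge
First back edge: 8 → 9.

8→9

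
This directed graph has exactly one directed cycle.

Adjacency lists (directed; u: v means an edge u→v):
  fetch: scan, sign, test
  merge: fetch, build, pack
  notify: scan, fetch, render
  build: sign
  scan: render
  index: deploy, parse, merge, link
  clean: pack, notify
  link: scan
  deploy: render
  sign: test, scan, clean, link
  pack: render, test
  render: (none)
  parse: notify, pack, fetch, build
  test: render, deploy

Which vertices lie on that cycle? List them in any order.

DFS with gray/black marking from sign:
sign gray
  test gray
    render gray
    render black
    deploy gray
      deploy→render: render black — skip
    deploy black
  test black
  scan gray
    scan→render: render black — skip
  scan black
  clean gray
    pack gray
      pack→render: render black — skip
      pack→test: test black — skip
    pack black
    notify gray
      notify→scan: scan black — skip
      fetch gray
        fetch→scan: scan black — skip
        fetch→sign: sign is gray → back edge
Back edge closes the cycle sign → clean → notify → fetch → sign; its vertices are {sign, clean, fetch, notify}.

sign, clean, fetch, notify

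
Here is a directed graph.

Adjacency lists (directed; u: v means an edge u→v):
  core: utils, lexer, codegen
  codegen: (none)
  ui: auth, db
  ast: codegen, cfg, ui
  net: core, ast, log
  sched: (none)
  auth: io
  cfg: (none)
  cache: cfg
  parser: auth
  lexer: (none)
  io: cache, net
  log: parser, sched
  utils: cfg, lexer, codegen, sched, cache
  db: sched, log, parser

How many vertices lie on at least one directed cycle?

8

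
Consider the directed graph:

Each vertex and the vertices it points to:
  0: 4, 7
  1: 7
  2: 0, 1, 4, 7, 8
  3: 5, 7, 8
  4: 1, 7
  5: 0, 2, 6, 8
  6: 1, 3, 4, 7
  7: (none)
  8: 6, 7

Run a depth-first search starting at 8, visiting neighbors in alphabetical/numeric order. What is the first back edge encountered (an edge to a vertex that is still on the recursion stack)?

2->8

DFS from 8 (visiting neighbors in alphabetical/numeric order); mark gray on enter, black on exit:
8 gray
  6 gray
    1 gray
      7 gray
      7 black
    1 black
    3 gray
      5 gray
        0 gray
          4 gray
            4→1: 1 black — skip
            4→7: 7 black — skip
          4 black
          0→7: 7 black — skip
        0 black
        2 gray
          2→0: 0 black — skip
          2→1: 1 black — skip
          2→4: 4 black — skip
          2→7: 7 black — skip
          2→8: 8 is gray → back edge
First back edge: 2 → 8.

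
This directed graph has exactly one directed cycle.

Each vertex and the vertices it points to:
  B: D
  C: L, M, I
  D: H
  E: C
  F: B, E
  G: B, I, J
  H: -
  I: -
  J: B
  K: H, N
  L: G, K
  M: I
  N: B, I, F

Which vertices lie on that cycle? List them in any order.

DFS with gray/black marking from E:
E gray
  C gray
    L gray
      G gray
        B gray
          D gray
            H gray
            H black
          D black
        B black
        I gray
        I black
        J gray
          J→B: B black — skip
        J black
      G black
      K gray
        K→H: H black — skip
        N gray
          N→B: B black — skip
          N→I: I black — skip
          F gray
            F→B: B black — skip
            F→E: E is gray → back edge
Back edge closes the cycle E → C → L → K → N → F → E; its vertices are {C, E, F, K, L, N}.

C, E, F, K, L, N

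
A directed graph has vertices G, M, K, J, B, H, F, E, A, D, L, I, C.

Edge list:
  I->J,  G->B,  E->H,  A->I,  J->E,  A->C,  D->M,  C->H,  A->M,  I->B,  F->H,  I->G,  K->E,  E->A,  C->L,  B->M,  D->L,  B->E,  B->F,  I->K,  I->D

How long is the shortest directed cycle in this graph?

4

For each vertex v, BFS finds the shortest path from v back to v.
The shortest such closed walk is A → I → K → E → A, length 4.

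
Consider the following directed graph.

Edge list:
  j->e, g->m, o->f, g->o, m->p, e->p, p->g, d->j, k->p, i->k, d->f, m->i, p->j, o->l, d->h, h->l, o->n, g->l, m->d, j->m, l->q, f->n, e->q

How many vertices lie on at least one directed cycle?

8

A vertex is on a directed cycle iff it belongs to a strongly connected component of size ≥ 2 (or has a self-loop).
The vertices on cycles are {d, e, g, i, j, k, m, p} — 8 in total.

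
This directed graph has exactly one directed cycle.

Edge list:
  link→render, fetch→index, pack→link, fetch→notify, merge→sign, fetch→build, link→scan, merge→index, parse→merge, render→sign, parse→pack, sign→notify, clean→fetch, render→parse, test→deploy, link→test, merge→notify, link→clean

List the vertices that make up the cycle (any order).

link, pack, parse, render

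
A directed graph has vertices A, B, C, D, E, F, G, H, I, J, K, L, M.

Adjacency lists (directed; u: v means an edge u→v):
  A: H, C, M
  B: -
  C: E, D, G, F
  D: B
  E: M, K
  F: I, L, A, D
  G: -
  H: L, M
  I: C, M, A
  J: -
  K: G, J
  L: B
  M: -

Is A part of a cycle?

A is on a cycle iff A can reach itself via ≥1 edge.
A → C → F → A — yes.

Yes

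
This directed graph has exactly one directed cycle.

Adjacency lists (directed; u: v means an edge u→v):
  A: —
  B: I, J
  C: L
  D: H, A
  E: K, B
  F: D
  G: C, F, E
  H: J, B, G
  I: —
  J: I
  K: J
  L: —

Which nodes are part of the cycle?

DFS with gray/black marking from D:
D gray
  H gray
    J gray
      I gray
      I black
    J black
    B gray
      B→I: I black — skip
      B→J: J black — skip
    B black
    G gray
      C gray
        L gray
        L black
      C black
      F gray
        F→D: D is gray → back edge
Back edge closes the cycle D → H → G → F → D; its vertices are {D, F, G, H}.

D, F, G, H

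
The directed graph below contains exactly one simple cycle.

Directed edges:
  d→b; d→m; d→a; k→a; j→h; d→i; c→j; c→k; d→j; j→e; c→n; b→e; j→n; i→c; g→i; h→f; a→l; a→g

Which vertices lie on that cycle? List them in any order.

a, c, g, i, k

DFS with gray/black marking from i:
i gray
  c gray
    j gray
      e gray
      e black
      h gray
        f gray
        f black
      h black
      n gray
      n black
    j black
    c→n: n black — skip
    k gray
      a gray
        l gray
        l black
        g gray
          g→i: i is gray → back edge
Back edge closes the cycle i → c → k → a → g → i; its vertices are {a, c, g, i, k}.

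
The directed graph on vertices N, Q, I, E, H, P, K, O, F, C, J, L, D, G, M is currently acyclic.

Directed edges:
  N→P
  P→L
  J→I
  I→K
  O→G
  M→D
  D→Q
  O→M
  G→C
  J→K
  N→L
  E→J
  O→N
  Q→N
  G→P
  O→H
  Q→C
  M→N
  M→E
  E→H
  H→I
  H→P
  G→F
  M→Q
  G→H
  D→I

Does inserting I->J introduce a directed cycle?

Yes

Adding I→J creates a cycle iff J can already reach I.
Path from J: J → I.
So J → … → I → J is a cycle.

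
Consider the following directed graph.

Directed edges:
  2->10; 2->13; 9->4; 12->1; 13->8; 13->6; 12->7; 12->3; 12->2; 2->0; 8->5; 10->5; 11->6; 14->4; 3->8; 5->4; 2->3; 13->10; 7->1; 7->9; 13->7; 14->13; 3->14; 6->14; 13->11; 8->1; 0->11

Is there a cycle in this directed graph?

Yes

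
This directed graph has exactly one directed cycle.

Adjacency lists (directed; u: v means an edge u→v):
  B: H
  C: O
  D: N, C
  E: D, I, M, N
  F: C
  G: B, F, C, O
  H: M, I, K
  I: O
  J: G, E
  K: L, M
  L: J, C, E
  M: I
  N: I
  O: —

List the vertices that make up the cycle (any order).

B, G, H, J, K, L

DFS with gray/black marking from L:
L gray
  J gray
    G gray
      B gray
        H gray
          M gray
            I gray
              O gray
              O black
            I black
          M black
          H→I: I black — skip
          K gray
            K→L: L is gray → back edge
Back edge closes the cycle L → J → G → B → H → K → L; its vertices are {B, G, H, J, K, L}.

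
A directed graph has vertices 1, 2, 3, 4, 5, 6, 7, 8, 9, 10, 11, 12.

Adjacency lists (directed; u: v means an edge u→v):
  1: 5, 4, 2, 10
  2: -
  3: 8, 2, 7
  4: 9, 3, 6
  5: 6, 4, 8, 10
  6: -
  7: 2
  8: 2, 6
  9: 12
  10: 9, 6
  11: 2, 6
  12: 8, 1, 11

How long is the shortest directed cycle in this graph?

4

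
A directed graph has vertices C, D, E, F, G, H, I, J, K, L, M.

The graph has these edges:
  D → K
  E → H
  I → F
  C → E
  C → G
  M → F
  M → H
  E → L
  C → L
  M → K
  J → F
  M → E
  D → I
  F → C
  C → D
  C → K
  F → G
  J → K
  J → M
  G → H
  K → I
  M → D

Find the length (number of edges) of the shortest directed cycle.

4

For each vertex v, BFS finds the shortest path from v back to v.
The shortest such closed walk is F → C → D → I → F, length 4.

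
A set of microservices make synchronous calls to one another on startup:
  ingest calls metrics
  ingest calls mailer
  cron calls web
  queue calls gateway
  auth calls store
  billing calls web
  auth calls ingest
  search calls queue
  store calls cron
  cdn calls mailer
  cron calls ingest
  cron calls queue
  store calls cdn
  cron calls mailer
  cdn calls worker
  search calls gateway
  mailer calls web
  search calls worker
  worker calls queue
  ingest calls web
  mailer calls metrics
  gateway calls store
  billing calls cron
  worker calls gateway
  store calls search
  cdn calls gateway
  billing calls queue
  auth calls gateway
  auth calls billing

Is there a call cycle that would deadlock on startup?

DFS with white/gray/black marking, starting from billing:
billing gray
  queue gray
    gateway gray
      store gray
        cron gray
          web gray
          web black
          mailer gray
            mailer→web: web black — skip
            metrics gray
            metrics black
          mailer black
          ingest gray
            ingest→mailer: mailer black — skip
            ingest→metrics: metrics black — skip
            ingest→web: web black — skip
          ingest black
          cron→queue: queue is gray → back edge
Back edge found, so a cycle exists: queue → gateway → store → cron → queue.

Yes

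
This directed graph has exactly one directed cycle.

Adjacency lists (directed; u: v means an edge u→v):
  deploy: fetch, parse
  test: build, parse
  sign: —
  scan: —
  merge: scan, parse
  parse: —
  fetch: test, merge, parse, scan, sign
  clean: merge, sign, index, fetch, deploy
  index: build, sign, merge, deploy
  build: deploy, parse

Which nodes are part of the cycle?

DFS with gray/black marking from fetch:
fetch gray
  test gray
    build gray
      deploy gray
        deploy→fetch: fetch is gray → back edge
Back edge closes the cycle fetch → test → build → deploy → fetch; its vertices are {test, build, fetch, deploy}.

test, build, fetch, deploy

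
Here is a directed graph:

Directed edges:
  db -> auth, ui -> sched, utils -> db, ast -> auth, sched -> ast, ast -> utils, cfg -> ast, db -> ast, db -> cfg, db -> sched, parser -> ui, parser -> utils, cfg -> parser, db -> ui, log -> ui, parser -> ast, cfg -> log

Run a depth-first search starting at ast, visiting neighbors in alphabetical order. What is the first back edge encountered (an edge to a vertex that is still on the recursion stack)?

DFS from ast (visiting neighbors in alphabetical order); mark gray on enter, black on exit:
ast gray
  auth gray
  auth black
  utils gray
    db gray
      db→ast: ast is gray → back edge
First back edge: db → ast.

db→ast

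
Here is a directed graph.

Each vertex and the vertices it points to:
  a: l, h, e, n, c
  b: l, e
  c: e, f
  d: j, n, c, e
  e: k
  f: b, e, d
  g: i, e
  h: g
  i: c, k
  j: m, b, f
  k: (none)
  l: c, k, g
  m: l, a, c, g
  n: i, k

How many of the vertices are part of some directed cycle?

A vertex is on a directed cycle iff it belongs to a strongly connected component of size ≥ 2 (or has a self-loop).
The vertices on cycles are {a, b, c, d, f, g, h, i, j, l, m, n} — 12 in total.

12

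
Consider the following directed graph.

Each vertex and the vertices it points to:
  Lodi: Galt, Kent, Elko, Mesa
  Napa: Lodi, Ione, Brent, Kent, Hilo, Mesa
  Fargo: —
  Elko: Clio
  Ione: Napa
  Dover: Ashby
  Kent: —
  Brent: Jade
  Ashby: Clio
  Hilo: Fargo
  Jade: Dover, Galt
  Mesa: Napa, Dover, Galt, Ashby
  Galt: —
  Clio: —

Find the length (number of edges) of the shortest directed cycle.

For each vertex v, BFS finds the shortest path from v back to v.
The shortest such closed walk is Ione → Napa → Ione, length 2.

2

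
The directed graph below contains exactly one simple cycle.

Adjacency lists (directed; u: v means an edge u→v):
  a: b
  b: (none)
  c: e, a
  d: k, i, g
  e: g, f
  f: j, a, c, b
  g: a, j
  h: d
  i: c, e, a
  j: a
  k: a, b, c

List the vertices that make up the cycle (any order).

c, e, f

DFS with gray/black marking from c:
c gray
  e gray
    g gray
      a gray
        b gray
        b black
      a black
      j gray
        j→a: a black — skip
      j black
    g black
    f gray
      f→j: j black — skip
      f→a: a black — skip
      f→c: c is gray → back edge
Back edge closes the cycle c → e → f → c; its vertices are {c, e, f}.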